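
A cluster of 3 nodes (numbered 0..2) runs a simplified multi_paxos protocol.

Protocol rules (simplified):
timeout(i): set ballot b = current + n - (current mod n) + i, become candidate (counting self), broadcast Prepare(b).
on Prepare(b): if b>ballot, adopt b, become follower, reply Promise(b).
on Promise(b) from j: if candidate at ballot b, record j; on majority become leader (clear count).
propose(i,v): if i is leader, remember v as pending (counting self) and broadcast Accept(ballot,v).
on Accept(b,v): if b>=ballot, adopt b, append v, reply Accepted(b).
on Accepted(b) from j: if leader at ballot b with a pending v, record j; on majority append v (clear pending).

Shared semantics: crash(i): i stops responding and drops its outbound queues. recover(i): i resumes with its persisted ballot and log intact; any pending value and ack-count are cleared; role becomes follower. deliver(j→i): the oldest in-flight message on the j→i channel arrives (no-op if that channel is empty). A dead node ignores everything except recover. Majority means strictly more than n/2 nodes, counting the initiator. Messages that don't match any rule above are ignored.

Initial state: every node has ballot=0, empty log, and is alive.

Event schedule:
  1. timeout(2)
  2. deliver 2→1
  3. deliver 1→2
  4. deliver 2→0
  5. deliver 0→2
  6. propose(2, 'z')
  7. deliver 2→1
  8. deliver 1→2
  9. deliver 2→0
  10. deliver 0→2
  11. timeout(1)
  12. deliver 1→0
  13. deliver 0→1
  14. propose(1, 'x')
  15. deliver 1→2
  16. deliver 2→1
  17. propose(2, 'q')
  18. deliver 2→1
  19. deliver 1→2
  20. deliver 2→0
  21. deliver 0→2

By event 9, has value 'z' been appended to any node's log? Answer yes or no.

after 1 — timeout(2): n2:cand/b5/[-]
after 2 — deliver 2→1: n1:foll/b5/[-]
after 3 — deliver 1→2: n2:lead/b5/[-]
after 4 — deliver 2→0: n0:foll/b5/[-]
after 5 — deliver 0→2: ·
after 6 — propose(2,'z'): ·
after 7 — deliver 2→1: n1:foll/b5/[z]
after 8 — deliver 1→2: n2:lead/b5/[z]
after 9 — deliver 2→0: n0:foll/b5/[z]

yes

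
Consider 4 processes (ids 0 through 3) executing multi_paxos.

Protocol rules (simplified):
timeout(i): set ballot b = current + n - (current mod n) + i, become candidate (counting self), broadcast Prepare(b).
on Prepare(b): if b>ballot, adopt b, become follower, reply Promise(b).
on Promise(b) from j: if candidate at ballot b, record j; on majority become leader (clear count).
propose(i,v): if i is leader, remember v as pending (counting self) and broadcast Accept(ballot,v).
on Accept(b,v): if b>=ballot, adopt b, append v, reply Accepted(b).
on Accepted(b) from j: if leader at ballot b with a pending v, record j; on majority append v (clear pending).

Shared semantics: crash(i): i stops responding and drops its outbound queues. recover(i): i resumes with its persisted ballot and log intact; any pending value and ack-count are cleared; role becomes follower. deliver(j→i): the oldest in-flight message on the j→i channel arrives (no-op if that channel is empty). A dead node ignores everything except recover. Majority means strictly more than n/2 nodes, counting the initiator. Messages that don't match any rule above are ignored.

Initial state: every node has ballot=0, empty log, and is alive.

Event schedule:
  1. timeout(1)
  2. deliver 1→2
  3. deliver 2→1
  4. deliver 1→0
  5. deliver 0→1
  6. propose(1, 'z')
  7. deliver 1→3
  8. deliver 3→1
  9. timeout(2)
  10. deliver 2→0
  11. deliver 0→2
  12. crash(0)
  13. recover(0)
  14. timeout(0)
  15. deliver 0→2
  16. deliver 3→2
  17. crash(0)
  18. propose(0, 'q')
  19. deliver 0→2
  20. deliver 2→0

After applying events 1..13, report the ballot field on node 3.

5

after 1 — timeout(1): n1:cand/b5/[-]
after 2 — deliver 1→2: n2:foll/b5/[-]
after 3 — deliver 2→1: ·
after 4 — deliver 1→0: n0:foll/b5/[-]
after 5 — deliver 0→1: n1:lead/b5/[-]
after 6 — propose(1,'z'): ·
after 7 — deliver 1→3: n3:foll/b5/[-]
after 8 — deliver 3→1: ·
after 9 — timeout(2): n2:cand/b10/[-]
after 10 — deliver 2→0: n0:foll/b10/[-]
after 11 — deliver 0→2: ·
after 12 — crash(0): n0:✗foll/b10/[-]
after 13 — recover(0): n0:foll/b10/[-]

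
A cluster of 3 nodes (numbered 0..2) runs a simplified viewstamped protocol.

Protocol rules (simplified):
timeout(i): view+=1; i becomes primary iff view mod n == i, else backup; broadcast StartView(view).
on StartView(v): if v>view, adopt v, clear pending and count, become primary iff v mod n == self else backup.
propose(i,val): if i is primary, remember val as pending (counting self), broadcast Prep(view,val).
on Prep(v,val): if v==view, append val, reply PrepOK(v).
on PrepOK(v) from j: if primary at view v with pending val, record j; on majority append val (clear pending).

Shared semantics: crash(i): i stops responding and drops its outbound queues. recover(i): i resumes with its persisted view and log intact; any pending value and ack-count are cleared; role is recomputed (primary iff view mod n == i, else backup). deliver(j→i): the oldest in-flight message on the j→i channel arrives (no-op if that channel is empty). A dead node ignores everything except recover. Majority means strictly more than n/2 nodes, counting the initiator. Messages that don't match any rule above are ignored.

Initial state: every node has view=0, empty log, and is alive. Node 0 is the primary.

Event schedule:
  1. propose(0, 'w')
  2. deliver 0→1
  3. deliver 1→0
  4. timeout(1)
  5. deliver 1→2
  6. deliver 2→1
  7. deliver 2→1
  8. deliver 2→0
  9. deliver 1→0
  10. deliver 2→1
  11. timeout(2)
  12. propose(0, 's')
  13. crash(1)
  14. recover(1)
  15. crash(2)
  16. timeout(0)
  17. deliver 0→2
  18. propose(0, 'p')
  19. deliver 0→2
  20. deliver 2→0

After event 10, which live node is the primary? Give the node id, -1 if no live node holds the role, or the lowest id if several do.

1. propose(0,'w'):  nop
2. deliver 0→1:  <1:back v0 w>
3. deliver 1→0:  <0:prim v0 w>
4. timeout(1):  <1:prim v1 w>
5. deliver 1→2:  <2:back v1 ->
6. deliver 2→1:  nop
7. deliver 2→1:  nop
8. deliver 2→0:  nop
9. deliver 1→0:  <0:back v1 w>
10. deliver 2→1:  nop

1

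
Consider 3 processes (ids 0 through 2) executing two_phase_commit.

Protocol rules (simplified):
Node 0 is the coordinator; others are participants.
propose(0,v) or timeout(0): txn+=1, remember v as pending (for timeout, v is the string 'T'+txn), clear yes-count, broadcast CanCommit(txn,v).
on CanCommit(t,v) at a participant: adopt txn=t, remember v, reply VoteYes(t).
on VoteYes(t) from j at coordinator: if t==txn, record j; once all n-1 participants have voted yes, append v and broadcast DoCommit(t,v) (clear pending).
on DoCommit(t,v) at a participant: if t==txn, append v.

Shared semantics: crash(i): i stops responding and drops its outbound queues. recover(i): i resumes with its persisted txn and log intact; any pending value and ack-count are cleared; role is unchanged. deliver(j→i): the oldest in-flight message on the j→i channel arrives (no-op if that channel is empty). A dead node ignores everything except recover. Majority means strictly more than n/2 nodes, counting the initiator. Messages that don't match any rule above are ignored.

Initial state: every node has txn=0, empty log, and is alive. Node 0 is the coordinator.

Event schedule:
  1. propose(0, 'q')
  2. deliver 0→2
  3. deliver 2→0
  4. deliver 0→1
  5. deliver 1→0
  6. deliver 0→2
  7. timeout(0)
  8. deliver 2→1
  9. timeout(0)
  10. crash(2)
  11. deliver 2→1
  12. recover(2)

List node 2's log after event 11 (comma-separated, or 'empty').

step 1 propose(0,'q'): 0={coor,t=1,log=-}
step 2 deliver 0→2: 2={part,t=1,log=-}
step 3 deliver 2→0: —
step 4 deliver 0→1: 1={part,t=1,log=-}
step 5 deliver 1→0: 0={coor,t=1,log=q}
step 6 deliver 0→2: 2={part,t=1,log=q}
step 7 timeout(0): 0={coor,t=2,log=q}
step 8 deliver 2→1: —
step 9 timeout(0): 0={coor,t=3,log=q}
step 10 crash(2): 2={✗part,t=1,log=q}
step 11 deliver 2→1: —

q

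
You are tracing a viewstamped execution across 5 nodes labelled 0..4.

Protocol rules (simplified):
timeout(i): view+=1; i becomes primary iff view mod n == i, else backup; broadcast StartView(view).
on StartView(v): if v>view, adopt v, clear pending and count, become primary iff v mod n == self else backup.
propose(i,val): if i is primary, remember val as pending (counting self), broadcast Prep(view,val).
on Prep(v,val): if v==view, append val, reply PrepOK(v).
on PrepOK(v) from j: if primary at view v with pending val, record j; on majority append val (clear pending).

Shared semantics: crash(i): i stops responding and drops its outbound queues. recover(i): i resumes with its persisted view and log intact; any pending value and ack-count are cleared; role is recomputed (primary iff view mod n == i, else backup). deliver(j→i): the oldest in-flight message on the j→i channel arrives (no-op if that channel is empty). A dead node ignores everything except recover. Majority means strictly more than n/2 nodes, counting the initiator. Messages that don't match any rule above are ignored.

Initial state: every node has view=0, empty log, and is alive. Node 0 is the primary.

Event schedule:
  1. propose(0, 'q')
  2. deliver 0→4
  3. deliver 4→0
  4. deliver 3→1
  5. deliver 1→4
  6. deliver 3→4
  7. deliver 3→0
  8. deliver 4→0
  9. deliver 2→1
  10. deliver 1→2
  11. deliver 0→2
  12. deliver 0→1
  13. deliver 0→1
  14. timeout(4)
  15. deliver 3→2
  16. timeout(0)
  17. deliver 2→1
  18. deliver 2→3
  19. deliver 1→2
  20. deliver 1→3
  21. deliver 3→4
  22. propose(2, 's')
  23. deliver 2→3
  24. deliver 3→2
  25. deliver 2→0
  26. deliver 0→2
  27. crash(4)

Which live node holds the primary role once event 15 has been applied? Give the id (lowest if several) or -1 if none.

after 1 — propose(0,'q'): ·
after 2 — deliver 0→4: n4:back/v0/[q]
after 3 — deliver 4→0: ·
after 4 — deliver 3→1: ·
after 5 — deliver 1→4: ·
after 6 — deliver 3→4: ·
after 7 — deliver 3→0: ·
after 8 — deliver 4→0: ·
after 9 — deliver 2→1: ·
after 10 — deliver 1→2: ·
after 11 — deliver 0→2: n2:back/v0/[q]
after 12 — deliver 0→1: n1:back/v0/[q]
after 13 — deliver 0→1: ·
after 14 — timeout(4): n4:back/v1/[q]
after 15 — deliver 3→2: ·

0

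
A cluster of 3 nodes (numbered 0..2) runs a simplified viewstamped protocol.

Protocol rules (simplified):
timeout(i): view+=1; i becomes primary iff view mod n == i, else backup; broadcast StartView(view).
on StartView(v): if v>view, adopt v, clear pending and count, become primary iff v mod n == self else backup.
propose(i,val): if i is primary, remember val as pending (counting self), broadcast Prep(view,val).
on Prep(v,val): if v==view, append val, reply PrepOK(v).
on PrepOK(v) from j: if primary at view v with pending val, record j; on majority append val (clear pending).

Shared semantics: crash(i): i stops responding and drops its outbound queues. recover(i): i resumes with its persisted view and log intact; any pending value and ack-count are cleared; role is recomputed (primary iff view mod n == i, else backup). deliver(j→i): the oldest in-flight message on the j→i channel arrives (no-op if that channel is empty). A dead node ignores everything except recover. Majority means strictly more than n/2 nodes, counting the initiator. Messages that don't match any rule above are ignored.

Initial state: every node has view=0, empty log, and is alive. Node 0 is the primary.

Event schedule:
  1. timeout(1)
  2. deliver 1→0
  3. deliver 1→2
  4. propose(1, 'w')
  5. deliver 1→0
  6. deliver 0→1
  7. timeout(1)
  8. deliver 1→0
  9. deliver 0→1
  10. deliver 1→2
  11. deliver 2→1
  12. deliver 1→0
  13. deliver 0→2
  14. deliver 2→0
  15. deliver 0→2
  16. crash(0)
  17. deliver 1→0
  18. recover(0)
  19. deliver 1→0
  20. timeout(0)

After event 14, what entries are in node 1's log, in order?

w

step 1 timeout(1): 1={prim,v=1,log=-}
step 2 deliver 1→0: 0={back,v=1,log=-}
step 3 deliver 1→2: 2={back,v=1,log=-}
step 4 propose(1,'w'): —
step 5 deliver 1→0: 0={back,v=1,log=w}
step 6 deliver 0→1: 1={prim,v=1,log=w}
step 7 timeout(1): 1={back,v=2,log=w}
step 8 deliver 1→0: 0={back,v=2,log=w}
step 9 deliver 0→1: —
step 10 deliver 1→2: 2={back,v=1,log=w}
step 11 deliver 2→1: —
step 12 deliver 1→0: —
step 13 deliver 0→2: —
step 14 deliver 2→0: —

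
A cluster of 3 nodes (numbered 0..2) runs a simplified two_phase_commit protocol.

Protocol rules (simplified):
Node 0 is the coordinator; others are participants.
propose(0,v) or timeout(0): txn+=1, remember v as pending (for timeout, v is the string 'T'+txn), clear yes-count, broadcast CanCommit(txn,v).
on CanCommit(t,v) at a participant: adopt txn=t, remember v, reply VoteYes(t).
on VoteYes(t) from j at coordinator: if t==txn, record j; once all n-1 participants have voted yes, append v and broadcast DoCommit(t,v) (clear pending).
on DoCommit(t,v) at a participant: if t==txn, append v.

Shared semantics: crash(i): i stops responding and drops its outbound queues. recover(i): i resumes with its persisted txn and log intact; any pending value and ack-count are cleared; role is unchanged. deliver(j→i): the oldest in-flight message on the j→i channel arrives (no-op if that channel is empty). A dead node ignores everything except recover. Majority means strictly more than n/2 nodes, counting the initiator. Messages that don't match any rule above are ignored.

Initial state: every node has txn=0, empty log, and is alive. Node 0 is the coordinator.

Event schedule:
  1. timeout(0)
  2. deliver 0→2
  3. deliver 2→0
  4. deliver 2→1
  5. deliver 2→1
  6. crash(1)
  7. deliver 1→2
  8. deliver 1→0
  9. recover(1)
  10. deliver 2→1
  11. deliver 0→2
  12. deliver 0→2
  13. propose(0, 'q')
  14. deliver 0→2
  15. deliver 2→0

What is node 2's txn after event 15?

after 1 — timeout(0): n0:coor/t1/[-]
after 2 — deliver 0→2: n2:part/t1/[-]
after 3 — deliver 2→0: ·
after 4 — deliver 2→1: ·
after 5 — deliver 2→1: ·
after 6 — crash(1): n1:✗part/t0/[-]
after 7 — deliver 1→2: ·
after 8 — deliver 1→0: ·
after 9 — recover(1): n1:part/t0/[-]
after 10 — deliver 2→1: ·
after 11 — deliver 0→2: ·
after 12 — deliver 0→2: ·
after 13 — propose(0,'q'): n0:coor/t2/[-]
after 14 — deliver 0→2: n2:part/t2/[-]
after 15 — deliver 2→0: ·

2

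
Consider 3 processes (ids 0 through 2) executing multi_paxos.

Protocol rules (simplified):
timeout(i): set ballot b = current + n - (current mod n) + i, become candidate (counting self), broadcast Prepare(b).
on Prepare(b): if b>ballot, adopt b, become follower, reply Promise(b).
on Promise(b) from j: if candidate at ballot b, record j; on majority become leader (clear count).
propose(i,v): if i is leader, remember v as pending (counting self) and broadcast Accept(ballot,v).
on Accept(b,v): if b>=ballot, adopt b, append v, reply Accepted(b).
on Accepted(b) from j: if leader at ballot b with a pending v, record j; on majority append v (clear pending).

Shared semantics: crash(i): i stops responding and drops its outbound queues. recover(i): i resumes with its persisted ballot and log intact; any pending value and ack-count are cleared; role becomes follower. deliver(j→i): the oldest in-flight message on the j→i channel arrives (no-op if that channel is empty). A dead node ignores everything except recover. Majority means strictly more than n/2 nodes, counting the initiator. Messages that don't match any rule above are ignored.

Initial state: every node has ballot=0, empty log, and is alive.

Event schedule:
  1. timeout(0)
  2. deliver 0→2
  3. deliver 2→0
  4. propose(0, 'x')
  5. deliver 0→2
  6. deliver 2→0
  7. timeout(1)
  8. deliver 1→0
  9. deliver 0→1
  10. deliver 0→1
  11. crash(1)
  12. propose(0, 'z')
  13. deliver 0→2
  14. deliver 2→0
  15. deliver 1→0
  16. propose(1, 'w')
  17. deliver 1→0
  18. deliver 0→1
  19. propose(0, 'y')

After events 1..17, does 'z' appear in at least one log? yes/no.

no

[1] timeout(0) → N0(cand b3 [-])
[2] deliver 0→2 → N2(foll b3 [-])
[3] deliver 2→0 → N0(lead b3 [-])
[4] propose(0,'x') → ∅
[5] deliver 0→2 → N2(foll b3 [x])
[6] deliver 2→0 → N0(lead b3 [x])
[7] timeout(1) → N1(cand b4 [-])
[8] deliver 1→0 → N0(foll b4 [x])
[9] deliver 0→1 → ∅
[10] deliver 0→1 → ∅
[11] crash(1) → N1(✗cand b4 [-])
[12] propose(0,'z') → ∅
[13] deliver 0→2 → ∅
[14] deliver 2→0 → ∅
[15] deliver 1→0 → ∅
[16] propose(1,'w') → ∅
[17] deliver 1→0 → ∅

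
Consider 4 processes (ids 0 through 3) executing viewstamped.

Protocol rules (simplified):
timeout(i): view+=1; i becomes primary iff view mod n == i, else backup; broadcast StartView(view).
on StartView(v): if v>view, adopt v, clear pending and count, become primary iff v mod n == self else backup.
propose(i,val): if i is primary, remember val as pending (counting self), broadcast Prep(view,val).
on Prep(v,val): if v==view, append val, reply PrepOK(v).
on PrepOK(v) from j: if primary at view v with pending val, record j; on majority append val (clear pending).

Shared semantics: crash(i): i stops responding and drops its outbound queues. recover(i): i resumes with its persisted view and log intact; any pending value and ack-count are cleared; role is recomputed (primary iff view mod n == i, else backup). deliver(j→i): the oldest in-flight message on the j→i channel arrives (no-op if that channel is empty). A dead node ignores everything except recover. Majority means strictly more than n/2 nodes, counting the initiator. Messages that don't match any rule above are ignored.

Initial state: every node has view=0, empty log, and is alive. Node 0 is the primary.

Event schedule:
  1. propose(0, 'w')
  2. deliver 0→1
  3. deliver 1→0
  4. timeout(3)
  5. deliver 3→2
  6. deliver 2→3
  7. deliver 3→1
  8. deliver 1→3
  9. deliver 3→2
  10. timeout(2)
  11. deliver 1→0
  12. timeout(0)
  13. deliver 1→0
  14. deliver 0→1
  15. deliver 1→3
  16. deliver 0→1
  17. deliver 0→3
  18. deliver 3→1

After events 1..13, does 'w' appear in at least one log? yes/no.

step 1 propose(0,'w'): —
step 2 deliver 0→1: 1={back,v=0,log=w}
step 3 deliver 1→0: —
step 4 timeout(3): 3={back,v=1,log=-}
step 5 deliver 3→2: 2={back,v=1,log=-}
step 6 deliver 2→3: —
step 7 deliver 3→1: 1={prim,v=1,log=w}
step 8 deliver 1→3: —
step 9 deliver 3→2: —
step 10 timeout(2): 2={prim,v=2,log=-}
step 11 deliver 1→0: —
step 12 timeout(0): 0={back,v=1,log=-}
step 13 deliver 1→0: —

yes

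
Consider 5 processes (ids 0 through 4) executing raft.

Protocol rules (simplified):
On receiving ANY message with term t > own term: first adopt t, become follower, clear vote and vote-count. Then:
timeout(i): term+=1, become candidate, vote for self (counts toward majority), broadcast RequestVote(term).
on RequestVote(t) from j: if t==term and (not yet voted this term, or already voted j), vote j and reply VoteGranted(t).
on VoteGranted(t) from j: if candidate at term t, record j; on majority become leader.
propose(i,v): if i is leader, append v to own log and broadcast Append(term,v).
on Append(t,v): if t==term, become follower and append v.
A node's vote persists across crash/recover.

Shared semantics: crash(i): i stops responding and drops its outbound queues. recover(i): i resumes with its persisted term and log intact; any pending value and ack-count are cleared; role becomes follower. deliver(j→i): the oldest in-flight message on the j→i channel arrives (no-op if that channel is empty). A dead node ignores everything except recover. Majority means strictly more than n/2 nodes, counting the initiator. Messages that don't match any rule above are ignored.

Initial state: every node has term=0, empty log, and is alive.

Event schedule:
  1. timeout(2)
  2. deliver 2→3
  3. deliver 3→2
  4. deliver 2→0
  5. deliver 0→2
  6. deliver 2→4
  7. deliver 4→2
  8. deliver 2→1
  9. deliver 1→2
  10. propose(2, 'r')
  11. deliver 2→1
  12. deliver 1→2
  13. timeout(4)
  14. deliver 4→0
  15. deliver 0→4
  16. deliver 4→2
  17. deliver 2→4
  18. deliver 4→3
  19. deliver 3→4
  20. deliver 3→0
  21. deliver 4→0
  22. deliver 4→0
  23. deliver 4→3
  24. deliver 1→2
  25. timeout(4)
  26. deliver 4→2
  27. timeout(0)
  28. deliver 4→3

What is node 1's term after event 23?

after 1 — timeout(2): n2:cand/t1/[-]
after 2 — deliver 2→3: n3:foll/t1/[-]
after 3 — deliver 3→2: ·
after 4 — deliver 2→0: n0:foll/t1/[-]
after 5 — deliver 0→2: n2:lead/t1/[-]
after 6 — deliver 2→4: n4:foll/t1/[-]
after 7 — deliver 4→2: ·
after 8 — deliver 2→1: n1:foll/t1/[-]
after 9 — deliver 1→2: ·
after 10 — propose(2,'r'): n2:lead/t1/[r]
after 11 — deliver 2→1: n1:foll/t1/[r]
after 12 — deliver 1→2: ·
after 13 — timeout(4): n4:cand/t2/[-]
after 14 — deliver 4→0: n0:foll/t2/[-]
after 15 — deliver 0→4: ·
after 16 — deliver 4→2: n2:foll/t2/[r]
after 17 — deliver 2→4: ·
after 18 — deliver 4→3: n3:foll/t2/[-]
after 19 — deliver 3→4: n4:lead/t2/[-]
after 20 — deliver 3→0: ·
after 21 — deliver 4→0: ·
after 22 — deliver 4→0: ·
after 23 — deliver 4→3: ·

1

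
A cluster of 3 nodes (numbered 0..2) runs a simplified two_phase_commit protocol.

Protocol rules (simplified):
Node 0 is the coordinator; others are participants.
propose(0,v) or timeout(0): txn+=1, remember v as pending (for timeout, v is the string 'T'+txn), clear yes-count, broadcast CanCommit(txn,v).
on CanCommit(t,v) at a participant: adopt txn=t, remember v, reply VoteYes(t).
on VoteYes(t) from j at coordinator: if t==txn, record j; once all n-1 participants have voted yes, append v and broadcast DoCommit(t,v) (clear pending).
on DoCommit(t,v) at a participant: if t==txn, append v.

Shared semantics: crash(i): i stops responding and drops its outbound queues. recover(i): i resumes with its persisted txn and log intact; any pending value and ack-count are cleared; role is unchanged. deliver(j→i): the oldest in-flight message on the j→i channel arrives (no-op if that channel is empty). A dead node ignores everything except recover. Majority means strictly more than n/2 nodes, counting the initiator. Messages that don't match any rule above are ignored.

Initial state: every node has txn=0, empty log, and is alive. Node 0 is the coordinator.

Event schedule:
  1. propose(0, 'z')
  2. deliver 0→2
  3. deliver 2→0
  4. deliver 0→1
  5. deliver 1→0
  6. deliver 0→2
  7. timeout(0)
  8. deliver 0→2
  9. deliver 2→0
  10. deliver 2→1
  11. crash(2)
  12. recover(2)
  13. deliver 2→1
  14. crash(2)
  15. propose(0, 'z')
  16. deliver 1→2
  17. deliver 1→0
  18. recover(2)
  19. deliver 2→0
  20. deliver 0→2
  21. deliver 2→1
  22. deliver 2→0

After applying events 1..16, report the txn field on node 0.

3

1. propose(0,'z'):  <0:coor t1 ->
2. deliver 0→2:  <2:part t1 ->
3. deliver 2→0:  nop
4. deliver 0→1:  <1:part t1 ->
5. deliver 1→0:  <0:coor t1 z>
6. deliver 0→2:  <2:part t1 z>
7. timeout(0):  <0:coor t2 z>
8. deliver 0→2:  <2:part t2 z>
9. deliver 2→0:  nop
10. deliver 2→1:  nop
11. crash(2):  <2:✗part t2 z>
12. recover(2):  <2:part t2 z>
13. deliver 2→1:  nop
14. crash(2):  <2:✗part t2 z>
15. propose(0,'z'):  <0:coor t3 z>
16. deliver 1→2:  nop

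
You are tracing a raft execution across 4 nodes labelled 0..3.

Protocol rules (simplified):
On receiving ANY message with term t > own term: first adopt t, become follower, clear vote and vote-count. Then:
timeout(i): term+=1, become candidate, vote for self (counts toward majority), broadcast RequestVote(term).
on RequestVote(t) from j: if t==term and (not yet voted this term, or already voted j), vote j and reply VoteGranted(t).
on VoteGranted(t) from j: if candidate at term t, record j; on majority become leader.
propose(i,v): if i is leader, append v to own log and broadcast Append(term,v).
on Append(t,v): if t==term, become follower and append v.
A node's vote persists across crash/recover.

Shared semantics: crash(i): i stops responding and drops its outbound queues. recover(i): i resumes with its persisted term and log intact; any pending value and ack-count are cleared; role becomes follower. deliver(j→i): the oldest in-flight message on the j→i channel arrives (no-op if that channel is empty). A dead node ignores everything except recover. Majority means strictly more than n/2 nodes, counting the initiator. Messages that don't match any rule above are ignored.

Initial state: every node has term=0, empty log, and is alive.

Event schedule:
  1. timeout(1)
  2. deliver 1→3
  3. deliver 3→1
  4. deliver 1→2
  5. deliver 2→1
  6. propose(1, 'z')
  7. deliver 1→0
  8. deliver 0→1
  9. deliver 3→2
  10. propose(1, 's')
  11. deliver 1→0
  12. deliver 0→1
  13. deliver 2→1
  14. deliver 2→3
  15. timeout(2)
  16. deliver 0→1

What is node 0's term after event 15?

step 1 timeout(1): 1={cand,t=1,log=-}
step 2 deliver 1→3: 3={foll,t=1,log=-}
step 3 deliver 3→1: —
step 4 deliver 1→2: 2={foll,t=1,log=-}
step 5 deliver 2→1: 1={lead,t=1,log=-}
step 6 propose(1,'z'): 1={lead,t=1,log=z}
step 7 deliver 1→0: 0={foll,t=1,log=-}
step 8 deliver 0→1: —
step 9 deliver 3→2: —
step 10 propose(1,'s'): 1={lead,t=1,log=z,s}
step 11 deliver 1→0: 0={foll,t=1,log=z}
step 12 deliver 0→1: —
step 13 deliver 2→1: —
step 14 deliver 2→3: —
step 15 timeout(2): 2={cand,t=2,log=-}

1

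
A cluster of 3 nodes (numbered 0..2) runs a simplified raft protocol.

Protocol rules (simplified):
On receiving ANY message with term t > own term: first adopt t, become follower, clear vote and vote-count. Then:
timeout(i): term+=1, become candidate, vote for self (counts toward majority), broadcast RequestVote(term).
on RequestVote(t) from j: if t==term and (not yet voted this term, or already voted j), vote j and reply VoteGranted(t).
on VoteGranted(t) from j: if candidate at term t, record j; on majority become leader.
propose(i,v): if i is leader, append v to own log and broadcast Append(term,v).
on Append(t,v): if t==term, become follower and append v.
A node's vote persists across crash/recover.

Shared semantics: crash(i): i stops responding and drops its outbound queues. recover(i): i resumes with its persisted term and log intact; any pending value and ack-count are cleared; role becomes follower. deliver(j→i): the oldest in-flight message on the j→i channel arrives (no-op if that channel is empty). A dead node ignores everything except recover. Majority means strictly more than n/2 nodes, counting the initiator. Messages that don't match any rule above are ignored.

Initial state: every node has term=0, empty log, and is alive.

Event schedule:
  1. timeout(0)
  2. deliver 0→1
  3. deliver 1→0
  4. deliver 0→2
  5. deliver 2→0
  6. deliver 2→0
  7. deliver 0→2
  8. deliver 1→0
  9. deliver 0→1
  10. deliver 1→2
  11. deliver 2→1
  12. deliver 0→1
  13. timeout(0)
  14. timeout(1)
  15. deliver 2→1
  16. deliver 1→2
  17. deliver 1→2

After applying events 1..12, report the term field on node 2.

1

[1] timeout(0) → N0(cand t1 [-])
[2] deliver 0→1 → N1(foll t1 [-])
[3] deliver 1→0 → N0(lead t1 [-])
[4] deliver 0→2 → N2(foll t1 [-])
[5] deliver 2→0 → ∅
[6] deliver 2→0 → ∅
[7] deliver 0→2 → ∅
[8] deliver 1→0 → ∅
[9] deliver 0→1 → ∅
[10] deliver 1→2 → ∅
[11] deliver 2→1 → ∅
[12] deliver 0→1 → ∅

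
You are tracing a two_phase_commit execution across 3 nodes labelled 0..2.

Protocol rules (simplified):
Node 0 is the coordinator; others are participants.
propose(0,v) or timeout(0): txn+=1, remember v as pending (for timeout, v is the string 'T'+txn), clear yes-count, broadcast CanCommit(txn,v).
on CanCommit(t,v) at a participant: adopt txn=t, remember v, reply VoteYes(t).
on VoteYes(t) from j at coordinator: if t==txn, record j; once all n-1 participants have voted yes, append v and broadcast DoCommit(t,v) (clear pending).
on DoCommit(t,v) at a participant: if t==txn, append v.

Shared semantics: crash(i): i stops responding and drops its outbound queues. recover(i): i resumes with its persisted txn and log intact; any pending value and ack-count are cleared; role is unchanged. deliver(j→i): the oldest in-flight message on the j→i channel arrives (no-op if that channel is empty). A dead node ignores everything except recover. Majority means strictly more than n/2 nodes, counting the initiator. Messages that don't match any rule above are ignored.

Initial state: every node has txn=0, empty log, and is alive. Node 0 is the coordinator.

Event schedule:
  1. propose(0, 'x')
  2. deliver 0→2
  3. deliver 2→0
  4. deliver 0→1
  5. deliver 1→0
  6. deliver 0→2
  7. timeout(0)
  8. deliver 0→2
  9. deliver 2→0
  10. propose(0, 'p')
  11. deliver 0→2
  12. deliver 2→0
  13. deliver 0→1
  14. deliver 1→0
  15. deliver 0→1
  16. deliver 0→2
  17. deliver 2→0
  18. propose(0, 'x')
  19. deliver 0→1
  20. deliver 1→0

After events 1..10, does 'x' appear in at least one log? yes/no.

yes

e1 propose(0,'x'): 0[coor,t=1,-]
e2 deliver 0→2: 2[part,t=1,-]
e3 deliver 2→0: ·
e4 deliver 0→1: 1[part,t=1,-]
e5 deliver 1→0: 0[coor,t=1,x]
e6 deliver 0→2: 2[part,t=1,x]
e7 timeout(0): 0[coor,t=2,x]
e8 deliver 0→2: 2[part,t=2,x]
e9 deliver 2→0: ·
e10 propose(0,'p'): 0[coor,t=3,x]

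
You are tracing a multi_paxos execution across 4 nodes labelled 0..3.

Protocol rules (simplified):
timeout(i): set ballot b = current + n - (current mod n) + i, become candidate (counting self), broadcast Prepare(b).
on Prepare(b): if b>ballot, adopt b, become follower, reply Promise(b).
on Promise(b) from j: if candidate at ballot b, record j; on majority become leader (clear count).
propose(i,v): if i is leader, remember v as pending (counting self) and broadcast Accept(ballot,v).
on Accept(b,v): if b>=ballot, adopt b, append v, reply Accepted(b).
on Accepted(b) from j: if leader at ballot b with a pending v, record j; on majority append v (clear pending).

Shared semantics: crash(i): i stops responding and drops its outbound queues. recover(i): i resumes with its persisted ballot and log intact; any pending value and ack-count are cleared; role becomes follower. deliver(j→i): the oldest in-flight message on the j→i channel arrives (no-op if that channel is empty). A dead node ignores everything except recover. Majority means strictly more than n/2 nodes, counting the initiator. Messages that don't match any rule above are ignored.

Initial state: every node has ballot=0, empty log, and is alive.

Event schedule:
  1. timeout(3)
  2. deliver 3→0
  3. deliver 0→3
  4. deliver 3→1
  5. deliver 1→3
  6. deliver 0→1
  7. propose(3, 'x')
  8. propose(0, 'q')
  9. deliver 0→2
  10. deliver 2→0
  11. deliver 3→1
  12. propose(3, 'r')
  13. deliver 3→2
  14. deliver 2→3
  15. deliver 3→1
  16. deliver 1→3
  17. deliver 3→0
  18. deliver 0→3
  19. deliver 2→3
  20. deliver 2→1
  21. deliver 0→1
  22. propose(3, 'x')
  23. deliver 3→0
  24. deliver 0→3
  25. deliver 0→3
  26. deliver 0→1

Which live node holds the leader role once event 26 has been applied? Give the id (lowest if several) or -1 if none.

3

1. timeout(3):  <3:cand b7 ->
2. deliver 3→0:  <0:foll b7 ->
3. deliver 0→3:  nop
4. deliver 3→1:  <1:foll b7 ->
5. deliver 1→3:  <3:lead b7 ->
6. deliver 0→1:  nop
7. propose(3,'x'):  nop
8. propose(0,'q'):  nop
9. deliver 0→2:  nop
10. deliver 2→0:  nop
11. deliver 3→1:  <1:foll b7 x>
12. propose(3,'r'):  nop
13. deliver 3→2:  <2:foll b7 ->
14. deliver 2→3:  nop
15. deliver 3→1:  <1:foll b7 x,r>
16. deliver 1→3:  nop
17. deliver 3→0:  <0:foll b7 x>
18. deliver 0→3:  <3:lead b7 r>
19. deliver 2→3:  nop
20. deliver 2→1:  nop
21. deliver 0→1:  nop
22. propose(3,'x'):  nop
23. deliver 3→0:  <0:foll b7 x,r>
24. deliver 0→3:  nop
25. deliver 0→3:  nop
26. deliver 0→1:  nop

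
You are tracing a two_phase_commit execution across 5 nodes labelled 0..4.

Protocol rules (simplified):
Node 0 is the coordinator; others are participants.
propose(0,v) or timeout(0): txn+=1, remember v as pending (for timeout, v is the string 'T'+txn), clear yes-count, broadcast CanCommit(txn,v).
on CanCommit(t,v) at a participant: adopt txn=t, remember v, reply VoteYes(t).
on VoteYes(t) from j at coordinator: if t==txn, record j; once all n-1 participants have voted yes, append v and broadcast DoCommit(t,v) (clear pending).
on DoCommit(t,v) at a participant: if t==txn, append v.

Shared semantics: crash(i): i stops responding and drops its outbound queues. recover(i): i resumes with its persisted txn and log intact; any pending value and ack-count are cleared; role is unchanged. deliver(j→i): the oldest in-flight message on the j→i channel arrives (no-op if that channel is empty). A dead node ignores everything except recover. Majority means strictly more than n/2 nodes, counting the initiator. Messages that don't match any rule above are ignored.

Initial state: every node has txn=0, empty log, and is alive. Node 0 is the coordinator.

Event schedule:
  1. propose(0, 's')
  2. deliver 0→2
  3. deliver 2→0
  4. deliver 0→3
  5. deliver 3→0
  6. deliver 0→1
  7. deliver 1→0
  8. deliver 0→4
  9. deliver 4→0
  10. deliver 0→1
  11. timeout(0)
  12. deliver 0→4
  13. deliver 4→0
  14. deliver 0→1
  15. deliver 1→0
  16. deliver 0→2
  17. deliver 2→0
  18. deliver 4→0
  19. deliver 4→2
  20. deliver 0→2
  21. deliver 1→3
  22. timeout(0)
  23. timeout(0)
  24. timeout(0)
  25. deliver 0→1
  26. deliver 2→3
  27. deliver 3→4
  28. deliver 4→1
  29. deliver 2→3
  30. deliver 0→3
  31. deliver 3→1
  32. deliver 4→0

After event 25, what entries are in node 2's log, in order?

s

[1] propose(0,'s') → N0(coor t1 [-])
[2] deliver 0→2 → N2(part t1 [-])
[3] deliver 2→0 → ∅
[4] deliver 0→3 → N3(part t1 [-])
[5] deliver 3→0 → ∅
[6] deliver 0→1 → N1(part t1 [-])
[7] deliver 1→0 → ∅
[8] deliver 0→4 → N4(part t1 [-])
[9] deliver 4→0 → N0(coor t1 [s])
[10] deliver 0→1 → N1(part t1 [s])
[11] timeout(0) → N0(coor t2 [s])
[12] deliver 0→4 → N4(part t1 [s])
[13] deliver 4→0 → ∅
[14] deliver 0→1 → N1(part t2 [s])
[15] deliver 1→0 → ∅
[16] deliver 0→2 → N2(part t1 [s])
[17] deliver 2→0 → ∅
[18] deliver 4→0 → ∅
[19] deliver 4→2 → ∅
[20] deliver 0→2 → N2(part t2 [s])
[21] deliver 1→3 → ∅
[22] timeout(0) → N0(coor t3 [s])
[23] timeout(0) → N0(coor t4 [s])
[24] timeout(0) → N0(coor t5 [s])
[25] deliver 0→1 → N1(part t3 [s])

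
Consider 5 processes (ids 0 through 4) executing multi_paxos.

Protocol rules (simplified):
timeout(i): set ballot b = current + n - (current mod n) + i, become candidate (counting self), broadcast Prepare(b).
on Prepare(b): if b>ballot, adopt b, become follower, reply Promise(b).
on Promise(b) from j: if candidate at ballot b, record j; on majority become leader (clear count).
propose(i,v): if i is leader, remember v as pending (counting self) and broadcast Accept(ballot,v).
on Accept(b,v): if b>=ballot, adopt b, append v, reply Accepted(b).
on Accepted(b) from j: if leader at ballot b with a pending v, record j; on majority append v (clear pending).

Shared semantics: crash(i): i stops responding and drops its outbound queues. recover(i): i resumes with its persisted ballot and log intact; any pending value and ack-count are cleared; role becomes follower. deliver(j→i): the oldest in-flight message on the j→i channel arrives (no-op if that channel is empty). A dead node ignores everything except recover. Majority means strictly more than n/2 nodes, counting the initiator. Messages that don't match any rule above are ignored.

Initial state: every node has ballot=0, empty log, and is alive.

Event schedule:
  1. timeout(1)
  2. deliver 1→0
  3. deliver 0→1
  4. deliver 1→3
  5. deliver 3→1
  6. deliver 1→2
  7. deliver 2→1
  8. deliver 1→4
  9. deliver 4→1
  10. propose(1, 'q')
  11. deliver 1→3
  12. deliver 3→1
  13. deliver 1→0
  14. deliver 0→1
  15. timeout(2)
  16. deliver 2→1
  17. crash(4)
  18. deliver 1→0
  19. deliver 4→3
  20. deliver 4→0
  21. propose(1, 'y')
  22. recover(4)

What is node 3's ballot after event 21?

after 1 — timeout(1): n1:cand/b6/[-]
after 2 — deliver 1→0: n0:foll/b6/[-]
after 3 — deliver 0→1: ·
after 4 — deliver 1→3: n3:foll/b6/[-]
after 5 — deliver 3→1: n1:lead/b6/[-]
after 6 — deliver 1→2: n2:foll/b6/[-]
after 7 — deliver 2→1: ·
after 8 — deliver 1→4: n4:foll/b6/[-]
after 9 — deliver 4→1: ·
after 10 — propose(1,'q'): ·
after 11 — deliver 1→3: n3:foll/b6/[q]
after 12 — deliver 3→1: ·
after 13 — deliver 1→0: n0:foll/b6/[q]
after 14 — deliver 0→1: n1:lead/b6/[q]
after 15 — timeout(2): n2:cand/b12/[-]
after 16 — deliver 2→1: n1:foll/b12/[q]
after 17 — crash(4): n4:✗foll/b6/[-]
after 18 — deliver 1→0: ·
after 19 — deliver 4→3: ·
after 20 — deliver 4→0: ·
after 21 — propose(1,'y'): ·

6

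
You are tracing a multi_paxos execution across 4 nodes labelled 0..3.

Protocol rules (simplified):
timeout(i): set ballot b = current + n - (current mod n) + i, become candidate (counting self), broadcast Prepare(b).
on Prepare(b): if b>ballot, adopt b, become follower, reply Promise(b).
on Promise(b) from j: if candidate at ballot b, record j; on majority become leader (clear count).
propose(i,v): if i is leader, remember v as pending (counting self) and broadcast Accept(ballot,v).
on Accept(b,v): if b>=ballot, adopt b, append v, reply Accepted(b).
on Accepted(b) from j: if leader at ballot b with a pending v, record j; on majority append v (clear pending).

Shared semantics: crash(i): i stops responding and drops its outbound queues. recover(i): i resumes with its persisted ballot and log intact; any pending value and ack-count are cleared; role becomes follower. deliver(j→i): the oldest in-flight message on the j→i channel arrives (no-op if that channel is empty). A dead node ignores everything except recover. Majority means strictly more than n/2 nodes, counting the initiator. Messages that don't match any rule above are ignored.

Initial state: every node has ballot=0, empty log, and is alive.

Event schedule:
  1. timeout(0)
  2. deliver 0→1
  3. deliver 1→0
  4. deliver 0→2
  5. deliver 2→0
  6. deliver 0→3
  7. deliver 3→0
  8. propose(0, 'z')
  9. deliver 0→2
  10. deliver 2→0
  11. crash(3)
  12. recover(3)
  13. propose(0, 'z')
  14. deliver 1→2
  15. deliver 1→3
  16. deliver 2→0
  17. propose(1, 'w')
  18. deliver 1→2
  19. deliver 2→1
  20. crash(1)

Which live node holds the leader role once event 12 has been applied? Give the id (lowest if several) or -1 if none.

0

step 1 timeout(0): 0={cand,b=4,log=-}
step 2 deliver 0→1: 1={foll,b=4,log=-}
step 3 deliver 1→0: —
step 4 deliver 0→2: 2={foll,b=4,log=-}
step 5 deliver 2→0: 0={lead,b=4,log=-}
step 6 deliver 0→3: 3={foll,b=4,log=-}
step 7 deliver 3→0: —
step 8 propose(0,'z'): —
step 9 deliver 0→2: 2={foll,b=4,log=z}
step 10 deliver 2→0: —
step 11 crash(3): 3={✗foll,b=4,log=-}
step 12 recover(3): 3={foll,b=4,log=-}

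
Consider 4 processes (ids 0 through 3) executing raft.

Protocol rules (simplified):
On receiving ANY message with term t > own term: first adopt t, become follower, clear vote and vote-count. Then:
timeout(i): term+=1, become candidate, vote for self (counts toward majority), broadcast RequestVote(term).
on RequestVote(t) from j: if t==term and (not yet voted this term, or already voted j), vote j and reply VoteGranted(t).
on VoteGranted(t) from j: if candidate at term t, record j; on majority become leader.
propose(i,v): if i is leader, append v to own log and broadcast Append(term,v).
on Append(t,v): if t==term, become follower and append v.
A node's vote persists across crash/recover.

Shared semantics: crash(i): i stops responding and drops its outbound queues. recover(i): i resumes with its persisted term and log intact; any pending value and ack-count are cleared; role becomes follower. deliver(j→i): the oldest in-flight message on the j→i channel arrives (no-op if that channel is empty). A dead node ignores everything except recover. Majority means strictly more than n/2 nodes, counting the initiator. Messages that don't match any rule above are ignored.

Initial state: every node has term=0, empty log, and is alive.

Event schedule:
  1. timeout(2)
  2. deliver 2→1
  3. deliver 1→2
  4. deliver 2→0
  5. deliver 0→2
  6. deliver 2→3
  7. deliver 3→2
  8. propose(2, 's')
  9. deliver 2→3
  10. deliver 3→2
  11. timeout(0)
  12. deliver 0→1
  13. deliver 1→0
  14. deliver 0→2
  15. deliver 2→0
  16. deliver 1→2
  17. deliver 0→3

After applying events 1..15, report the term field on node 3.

1

after 1 — timeout(2): n2:cand/t1/[-]
after 2 — deliver 2→1: n1:foll/t1/[-]
after 3 — deliver 1→2: ·
after 4 — deliver 2→0: n0:foll/t1/[-]
after 5 — deliver 0→2: n2:lead/t1/[-]
after 6 — deliver 2→3: n3:foll/t1/[-]
after 7 — deliver 3→2: ·
after 8 — propose(2,'s'): n2:lead/t1/[s]
after 9 — deliver 2→3: n3:foll/t1/[s]
after 10 — deliver 3→2: ·
after 11 — timeout(0): n0:cand/t2/[-]
after 12 — deliver 0→1: n1:foll/t2/[-]
after 13 — deliver 1→0: ·
after 14 — deliver 0→2: n2:foll/t2/[s]
after 15 — deliver 2→0: ·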